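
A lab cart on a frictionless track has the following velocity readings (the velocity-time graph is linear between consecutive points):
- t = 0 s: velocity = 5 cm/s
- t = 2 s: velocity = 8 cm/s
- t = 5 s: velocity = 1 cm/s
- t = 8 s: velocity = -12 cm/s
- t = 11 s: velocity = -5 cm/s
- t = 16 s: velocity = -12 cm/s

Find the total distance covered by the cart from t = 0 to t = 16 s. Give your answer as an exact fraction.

1446/13 cm

Distance (not displacement) is the total path length: add the absolute areas under v-t.
0–2 s: |½(5 + 8)(2)| = 13 cm
2–5 s: |½(8 + 1)(3)| = 13.5 cm
5–8 s: v = 0 at t = 68/13 s; triangle areas 3/26 + 216/13 = 435/26 cm
8–11 s: |½(-12 + -5)(3)| = 25.5 cm
11–16 s: |½(-5 + -12)(5)| = 42.5 cm
Total distance = 1446/13 cm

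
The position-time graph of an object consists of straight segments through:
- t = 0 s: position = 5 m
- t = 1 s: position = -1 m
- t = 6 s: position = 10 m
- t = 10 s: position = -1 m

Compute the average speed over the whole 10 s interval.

Average speed = (total path length)/(elapsed time); on a piecewise-linear x-t graph the path length is Σ|Δx|.
0–1 s: |Δx| = |-1 − 5| = 6 m
1–6 s: |Δx| = |10 − -1| = 11 m
6–10 s: |Δx| = |-1 − 10| = 11 m
Total path = 28 m; average speed = 28/10 = 2.8 m/s.

2.8 m/s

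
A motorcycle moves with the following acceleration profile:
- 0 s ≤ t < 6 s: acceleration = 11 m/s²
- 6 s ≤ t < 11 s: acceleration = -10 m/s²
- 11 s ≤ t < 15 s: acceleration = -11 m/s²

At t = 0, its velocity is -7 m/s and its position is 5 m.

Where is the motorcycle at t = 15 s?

On each constant-a segment, Δv = aΔt and Δx = v₀Δt + ½aΔt²; chain segment to segment.
0–6 s: v starts -7 m/s; Δx = -7·6 + ½·11·6² = 156 m; v ends 59 m/s.
6–11 s: v starts 59 m/s; Δx = 59·5 + ½·-10·5² = 170 m; v ends 9 m/s.
11–15 s: v starts 9 m/s; Δx = 9·4 + ½·-11·4² = -52 m; v ends -35 m/s.
x(15) = 5 + Σ Δx = 279 m.

279 m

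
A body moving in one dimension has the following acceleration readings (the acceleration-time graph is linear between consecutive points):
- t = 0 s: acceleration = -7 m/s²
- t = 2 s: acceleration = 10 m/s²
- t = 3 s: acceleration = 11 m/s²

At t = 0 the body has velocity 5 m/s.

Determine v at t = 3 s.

18.5 m/s

Δv equals the area under the a-t graph; then v = v₀ + Δv.
0–2 s: ½(-7 + 10)(2) = 3 m/s
2–3 s: ½(10 + 11)(1) = 10.5 m/s
Δv = 13.5 m/s, so v(3) = 5 + (13.5) = 18.5 m/s.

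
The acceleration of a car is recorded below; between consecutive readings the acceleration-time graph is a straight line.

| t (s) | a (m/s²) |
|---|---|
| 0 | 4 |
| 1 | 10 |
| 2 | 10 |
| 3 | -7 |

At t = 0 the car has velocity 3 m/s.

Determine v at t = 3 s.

Δv equals the area under the a-t graph; then v = v₀ + Δv.
0–1 s: ½(4 + 10)(1) = 7 m/s
1–2 s: 10 × 1 = 10 m/s
2–3 s: ½(10 + -7)(1) = 1.5 m/s
Δv = 18.5 m/s, so v(3) = 3 + (18.5) = 21.5 m/s.

21.5 m/s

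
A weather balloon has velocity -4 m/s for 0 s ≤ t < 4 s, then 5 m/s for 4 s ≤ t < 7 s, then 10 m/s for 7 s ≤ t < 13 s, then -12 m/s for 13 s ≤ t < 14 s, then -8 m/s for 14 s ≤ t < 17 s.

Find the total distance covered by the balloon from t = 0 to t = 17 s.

127 m

Distance (not displacement) is the total path length: add the absolute areas under v-t.
0–4 s: |-4| × 4 = 16 m
4–7 s: |5| × 3 = 15 m
7–13 s: |10| × 6 = 60 m
13–14 s: |-12| × 1 = 12 m
14–17 s: |-8| × 3 = 24 m
Total distance = 127 m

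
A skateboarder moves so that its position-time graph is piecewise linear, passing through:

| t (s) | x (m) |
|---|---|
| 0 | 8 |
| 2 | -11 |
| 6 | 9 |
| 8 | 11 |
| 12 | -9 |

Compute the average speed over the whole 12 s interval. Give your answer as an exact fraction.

61/12 m/s

Average speed = (total path length)/(elapsed time); on a piecewise-linear x-t graph the path length is Σ|Δx|.
0–2 s: |Δx| = |-11 − 8| = 19 m
2–6 s: |Δx| = |9 − -11| = 20 m
6–8 s: |Δx| = |11 − 9| = 2 m
8–12 s: |Δx| = |-9 − 11| = 20 m
Total path = 61 m; average speed = 61/12 = 61/12 m/s.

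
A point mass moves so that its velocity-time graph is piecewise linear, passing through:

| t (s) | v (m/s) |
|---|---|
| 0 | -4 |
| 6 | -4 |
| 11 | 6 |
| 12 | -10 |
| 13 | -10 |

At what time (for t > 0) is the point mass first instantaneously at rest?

v changes sign on 6–11 s (from -4 to 6); the graph is linear there, so v = 0 at t = 6 + (4)·(11 − 6)/(6 − -4) = 8 s.

t = 8 s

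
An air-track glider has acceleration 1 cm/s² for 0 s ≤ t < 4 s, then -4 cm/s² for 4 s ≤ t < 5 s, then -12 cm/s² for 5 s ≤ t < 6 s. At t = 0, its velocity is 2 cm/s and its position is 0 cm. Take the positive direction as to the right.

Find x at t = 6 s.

On each constant-a segment, Δv = aΔt and Δx = v₀Δt + ½aΔt²; chain segment to segment.
0–4 s: v starts 2 cm/s; Δx = 2·4 + ½·1·4² = 16 cm; v ends 6 cm/s.
4–5 s: v starts 6 cm/s; Δx = 6·1 + ½·-4·1² = 4 cm; v ends 2 cm/s.
5–6 s: v starts 2 cm/s; Δx = 2·1 + ½·-12·1² = -4 cm; v ends -10 cm/s.
x(6) = 0 + Σ Δx = 16 cm.

16 cm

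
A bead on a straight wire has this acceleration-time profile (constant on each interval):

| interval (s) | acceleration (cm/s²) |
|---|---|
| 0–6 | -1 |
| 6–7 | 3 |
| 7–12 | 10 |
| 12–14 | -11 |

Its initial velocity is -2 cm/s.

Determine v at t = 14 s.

23 cm/s

Δv equals the area under the a-t graph; then v = v₀ + Δv.
0–6 s: -1 × 6 = -6 cm/s
6–7 s: 3 × 1 = 3 cm/s
7–12 s: 10 × 5 = 50 cm/s
12–14 s: -11 × 2 = -22 cm/s
Δv = 25 cm/s, so v(14) = -2 + (25) = 23 cm/s.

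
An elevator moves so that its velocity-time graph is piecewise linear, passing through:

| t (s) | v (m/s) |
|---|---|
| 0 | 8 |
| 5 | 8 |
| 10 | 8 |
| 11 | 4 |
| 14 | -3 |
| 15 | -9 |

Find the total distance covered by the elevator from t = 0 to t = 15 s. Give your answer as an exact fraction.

1363/14 m

Total distance travelled is ∫|v| dt — sum the magnitudes of each area piece.
0–5 s: |8| × 5 = 40 m
5–10 s: |8| × 5 = 40 m
10–11 s: |½(8 + 4)(1)| = 6 m
11–14 s: v = 0 at t = 89/7 s; triangle areas 24/7 + 27/14 = 75/14 m
14–15 s: |½(-3 + -9)(1)| = 6 m
Total distance = 1363/14 m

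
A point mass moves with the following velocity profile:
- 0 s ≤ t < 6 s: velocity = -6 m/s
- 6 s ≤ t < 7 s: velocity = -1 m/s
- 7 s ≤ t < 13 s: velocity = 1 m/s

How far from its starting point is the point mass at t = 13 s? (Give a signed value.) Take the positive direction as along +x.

-31 m

Displacement is the signed area under the v-t curve.
0–6 s: -6 × 6 = -36 m
6–7 s: -1 × 1 = -1 m
7–13 s: 1 × 6 = 6 m
Net displacement = -31 m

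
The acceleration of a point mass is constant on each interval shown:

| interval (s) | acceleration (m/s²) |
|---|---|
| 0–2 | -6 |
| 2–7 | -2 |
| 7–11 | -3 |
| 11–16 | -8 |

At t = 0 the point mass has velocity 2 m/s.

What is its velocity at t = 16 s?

-72 m/s

Δv equals the area under the a-t graph; then v = v₀ + Δv.
0–2 s: -6 × 2 = -12 m/s
2–7 s: -2 × 5 = -10 m/s
7–11 s: -3 × 4 = -12 m/s
11–16 s: -8 × 5 = -40 m/s
Δv = -74 m/s, so v(16) = 2 + (-74) = -72 m/s.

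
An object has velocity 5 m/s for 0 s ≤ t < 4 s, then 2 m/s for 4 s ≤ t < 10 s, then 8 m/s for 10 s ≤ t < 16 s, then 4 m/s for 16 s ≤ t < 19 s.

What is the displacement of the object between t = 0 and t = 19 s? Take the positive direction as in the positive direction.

92 m

Displacement is the signed area under the v-t curve.
0–4 s: 5 × 4 = 20 m
4–10 s: 2 × 6 = 12 m
10–16 s: 8 × 6 = 48 m
16–19 s: 4 × 3 = 12 m
Net displacement = 92 m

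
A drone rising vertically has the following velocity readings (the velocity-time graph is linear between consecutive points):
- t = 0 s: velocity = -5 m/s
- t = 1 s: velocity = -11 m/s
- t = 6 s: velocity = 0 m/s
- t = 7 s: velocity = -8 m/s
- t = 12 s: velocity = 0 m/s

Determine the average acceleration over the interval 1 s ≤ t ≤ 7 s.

0.5 m/s²

Average acceleration = Δv/Δt = (-8 − -11)/(7 − 1) = 0.5 m/s².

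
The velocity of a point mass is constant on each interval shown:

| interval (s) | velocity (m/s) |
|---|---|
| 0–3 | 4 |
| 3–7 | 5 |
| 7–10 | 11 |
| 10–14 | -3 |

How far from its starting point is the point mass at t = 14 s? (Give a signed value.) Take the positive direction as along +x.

Net displacement equals the area under the velocity-time graph (areas below the axis count negative).
0–3 s: 4 × 3 = 12 m
3–7 s: 5 × 4 = 20 m
7–10 s: 11 × 3 = 33 m
10–14 s: -3 × 4 = -12 m
Net displacement = 53 m

53 m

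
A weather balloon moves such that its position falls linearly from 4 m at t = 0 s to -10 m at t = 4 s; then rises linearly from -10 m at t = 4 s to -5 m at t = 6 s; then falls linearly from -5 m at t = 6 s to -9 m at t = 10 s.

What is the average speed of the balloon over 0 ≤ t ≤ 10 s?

2.3 m/s

Average speed = (total path length)/(elapsed time); on a piecewise-linear x-t graph the path length is Σ|Δx|.
0–4 s: |Δx| = |-10 − 4| = 14 m
4–6 s: |Δx| = |-5 − -10| = 5 m
6–10 s: |Δx| = |-9 − -5| = 4 m
Total path = 23 m; average speed = 23/10 = 2.3 m/s.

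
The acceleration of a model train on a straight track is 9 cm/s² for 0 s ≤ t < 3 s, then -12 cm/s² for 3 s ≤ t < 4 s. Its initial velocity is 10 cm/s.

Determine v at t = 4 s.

25 cm/s

Δv equals the area under the a-t graph; then v = v₀ + Δv.
0–3 s: 9 × 3 = 27 cm/s
3–4 s: -12 × 1 = -12 cm/s
Δv = 15 cm/s, so v(4) = 10 + (15) = 25 cm/s.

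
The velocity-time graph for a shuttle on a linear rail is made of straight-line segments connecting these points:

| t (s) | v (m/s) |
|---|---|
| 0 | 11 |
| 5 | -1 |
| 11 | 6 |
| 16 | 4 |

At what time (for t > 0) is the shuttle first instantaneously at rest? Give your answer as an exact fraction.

v changes sign on 0–5 s (from 11 to -1); the graph is linear there, so v = 0 at t = 0 + (-11)·(5 − 0)/(-1 − 11) = 55/12 s.

t = 55/12 s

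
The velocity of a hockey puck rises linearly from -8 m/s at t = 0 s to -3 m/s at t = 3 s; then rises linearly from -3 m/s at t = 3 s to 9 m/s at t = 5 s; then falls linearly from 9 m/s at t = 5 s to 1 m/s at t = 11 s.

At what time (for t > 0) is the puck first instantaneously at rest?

v changes sign on 3–5 s (from -3 to 9); the graph is linear there, so v = 0 at t = 3 + (3)·(5 − 3)/(9 − -3) = 3.5 s.

t = 3.5 s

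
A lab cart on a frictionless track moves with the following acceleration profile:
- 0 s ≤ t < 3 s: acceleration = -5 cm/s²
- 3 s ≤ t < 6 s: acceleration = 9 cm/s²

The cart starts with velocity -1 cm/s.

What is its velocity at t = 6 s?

11 cm/s

Δv equals the area under the a-t graph; then v = v₀ + Δv.
0–3 s: -5 × 3 = -15 cm/s
3–6 s: 9 × 3 = 27 cm/s
Δv = 12 cm/s, so v(6) = -1 + (12) = 11 cm/s.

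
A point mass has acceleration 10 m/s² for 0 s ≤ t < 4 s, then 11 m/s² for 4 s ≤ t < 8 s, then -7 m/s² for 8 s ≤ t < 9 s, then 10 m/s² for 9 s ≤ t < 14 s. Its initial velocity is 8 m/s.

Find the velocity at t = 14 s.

135 m/s

Δv equals the area under the a-t graph; then v = v₀ + Δv.
0–4 s: 10 × 4 = 40 m/s
4–8 s: 11 × 4 = 44 m/s
8–9 s: -7 × 1 = -7 m/s
9–14 s: 10 × 5 = 50 m/s
Δv = 127 m/s, so v(14) = 8 + (127) = 135 m/s.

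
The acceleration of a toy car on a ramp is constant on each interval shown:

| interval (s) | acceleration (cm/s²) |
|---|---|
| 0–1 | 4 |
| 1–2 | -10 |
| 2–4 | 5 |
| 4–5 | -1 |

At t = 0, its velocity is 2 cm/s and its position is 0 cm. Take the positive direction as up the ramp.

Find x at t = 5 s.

12.5 cm

On each constant-a segment, Δv = aΔt and Δx = v₀Δt + ½aΔt²; chain segment to segment.
0–1 s: v starts 2 cm/s; Δx = 2·1 + ½·4·1² = 4 cm; v ends 6 cm/s.
1–2 s: v starts 6 cm/s; Δx = 6·1 + ½·-10·1² = 1 cm; v ends -4 cm/s.
2–4 s: v starts -4 cm/s; Δx = -4·2 + ½·5·2² = 2 cm; v ends 6 cm/s.
4–5 s: v starts 6 cm/s; Δx = 6·1 + ½·-1·1² = 5.5 cm; v ends 5 cm/s.
x(5) = 0 + Σ Δx = 12.5 cm.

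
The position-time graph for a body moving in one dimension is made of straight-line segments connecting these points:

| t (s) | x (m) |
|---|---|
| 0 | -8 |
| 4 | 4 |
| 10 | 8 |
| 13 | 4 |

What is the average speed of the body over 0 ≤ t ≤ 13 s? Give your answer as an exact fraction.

20/13 m/s

Average speed = (total path length)/(elapsed time); on a piecewise-linear x-t graph the path length is Σ|Δx|.
0–4 s: |Δx| = |4 − -8| = 12 m
4–10 s: |Δx| = |8 − 4| = 4 m
10–13 s: |Δx| = |4 − 8| = 4 m
Total path = 20 m; average speed = 20/13 = 20/13 m/s.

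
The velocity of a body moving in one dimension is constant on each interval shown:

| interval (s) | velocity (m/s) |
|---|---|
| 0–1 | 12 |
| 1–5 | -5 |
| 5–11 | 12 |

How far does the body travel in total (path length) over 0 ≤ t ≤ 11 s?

104 m

Distance (not displacement) is the total path length: add the absolute areas under v-t.
0–1 s: |12| × 1 = 12 m
1–5 s: |-5| × 4 = 20 m
5–11 s: |12| × 6 = 72 m
Total distance = 104 m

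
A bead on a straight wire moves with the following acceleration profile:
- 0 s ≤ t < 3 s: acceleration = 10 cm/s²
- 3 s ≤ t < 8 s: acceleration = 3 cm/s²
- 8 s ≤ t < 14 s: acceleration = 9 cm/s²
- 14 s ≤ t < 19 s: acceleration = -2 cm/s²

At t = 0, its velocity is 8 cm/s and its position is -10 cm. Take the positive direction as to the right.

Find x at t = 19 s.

On each constant-a segment, Δv = aΔt and Δx = v₀Δt + ½aΔt²; chain segment to segment.
0–3 s: v starts 8 cm/s; Δx = 8·3 + ½·10·3² = 69 cm; v ends 38 cm/s.
3–8 s: v starts 38 cm/s; Δx = 38·5 + ½·3·5² = 227.5 cm; v ends 53 cm/s.
8–14 s: v starts 53 cm/s; Δx = 53·6 + ½·9·6² = 480 cm; v ends 107 cm/s.
14–19 s: v starts 107 cm/s; Δx = 107·5 + ½·-2·5² = 510 cm; v ends 97 cm/s.
x(19) = -10 + Σ Δx = 1276.5 cm.

1276.5 cm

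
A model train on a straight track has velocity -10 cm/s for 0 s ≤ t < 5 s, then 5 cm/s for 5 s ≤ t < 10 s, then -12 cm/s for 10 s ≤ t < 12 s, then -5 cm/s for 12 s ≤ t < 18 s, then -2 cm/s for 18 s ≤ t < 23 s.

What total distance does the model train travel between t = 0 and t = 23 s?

Total distance travelled is ∫|v| dt — sum the magnitudes of each area piece.
0–5 s: |-10| × 5 = 50 cm
5–10 s: |5| × 5 = 25 cm
10–12 s: |-12| × 2 = 24 cm
12–18 s: |-5| × 6 = 30 cm
18–23 s: |-2| × 5 = 10 cm
Total distance = 139 cm

139 cm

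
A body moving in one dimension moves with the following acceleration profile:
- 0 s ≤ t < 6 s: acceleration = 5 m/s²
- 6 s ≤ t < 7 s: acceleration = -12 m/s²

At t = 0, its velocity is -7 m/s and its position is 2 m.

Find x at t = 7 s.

On each constant-a segment, Δv = aΔt and Δx = v₀Δt + ½aΔt²; chain segment to segment.
0–6 s: v starts -7 m/s; Δx = -7·6 + ½·5·6² = 48 m; v ends 23 m/s.
6–7 s: v starts 23 m/s; Δx = 23·1 + ½·-12·1² = 17 m; v ends 11 m/s.
x(7) = 2 + Σ Δx = 67 m.

67 m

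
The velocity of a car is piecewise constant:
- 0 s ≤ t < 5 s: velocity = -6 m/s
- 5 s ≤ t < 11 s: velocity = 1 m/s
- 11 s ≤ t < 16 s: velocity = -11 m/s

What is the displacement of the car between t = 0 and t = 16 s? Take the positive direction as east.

Net displacement equals the area under the velocity-time graph (areas below the axis count negative).
0–5 s: -6 × 5 = -30 m
5–11 s: 1 × 6 = 6 m
11–16 s: -11 × 5 = -55 m
Net displacement = -79 m

-79 m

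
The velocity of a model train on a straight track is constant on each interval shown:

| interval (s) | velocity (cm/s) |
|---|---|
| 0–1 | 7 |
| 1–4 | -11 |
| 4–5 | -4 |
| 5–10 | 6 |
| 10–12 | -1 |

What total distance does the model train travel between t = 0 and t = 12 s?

Distance (not displacement) is the total path length: add the absolute areas under v-t.
0–1 s: |7| × 1 = 7 cm
1–4 s: |-11| × 3 = 33 cm
4–5 s: |-4| × 1 = 4 cm
5–10 s: |6| × 5 = 30 cm
10–12 s: |-1| × 2 = 2 cm
Total distance = 76 cm

76 cm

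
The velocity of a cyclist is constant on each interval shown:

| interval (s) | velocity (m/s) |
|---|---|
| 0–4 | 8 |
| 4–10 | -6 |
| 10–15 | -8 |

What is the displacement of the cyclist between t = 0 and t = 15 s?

-44 m

Net displacement equals the area under the velocity-time graph (areas below the axis count negative).
0–4 s: 8 × 4 = 32 m
4–10 s: -6 × 6 = -36 m
10–15 s: -8 × 5 = -40 m
Net displacement = -44 m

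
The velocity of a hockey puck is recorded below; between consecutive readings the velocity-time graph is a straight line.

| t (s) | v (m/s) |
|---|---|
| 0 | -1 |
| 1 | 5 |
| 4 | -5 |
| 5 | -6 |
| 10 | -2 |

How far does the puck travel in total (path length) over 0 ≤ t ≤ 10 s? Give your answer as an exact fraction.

211/6 m

Total distance travelled is ∫|v| dt — sum the magnitudes of each area piece.
0–1 s: v = 0 at t = 1/6 s; triangle areas 1/12 + 25/12 = 13/6 m
1–4 s: v = 0 at t = 2.5 s; triangle areas 3.75 + 3.75 = 7.5 m
4–5 s: |½(-5 + -6)(1)| = 5.5 m
5–10 s: |½(-6 + -2)(5)| = 20 m
Total distance = 211/6 m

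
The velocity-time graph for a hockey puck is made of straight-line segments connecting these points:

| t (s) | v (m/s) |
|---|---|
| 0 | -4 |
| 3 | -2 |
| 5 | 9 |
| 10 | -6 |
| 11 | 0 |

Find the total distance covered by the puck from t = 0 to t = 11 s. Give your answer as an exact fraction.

Total distance travelled is ∫|v| dt — sum the magnitudes of each area piece.
0–3 s: |½(-4 + -2)(3)| = 9 m
3–5 s: v = 0 at t = 37/11 s; triangle areas 4/11 + 81/11 = 85/11 m
5–10 s: v = 0 at t = 8 s; triangle areas 13.5 + 6 = 19.5 m
10–11 s: |½(-6 + 0)(1)| = 3 m
Total distance = 863/22 m

863/22 m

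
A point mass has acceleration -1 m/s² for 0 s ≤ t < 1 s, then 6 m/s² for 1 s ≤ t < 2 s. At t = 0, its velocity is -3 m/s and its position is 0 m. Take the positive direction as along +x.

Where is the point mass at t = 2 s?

On each constant-a segment, Δv = aΔt and Δx = v₀Δt + ½aΔt²; chain segment to segment.
0–1 s: v starts -3 m/s; Δx = -3·1 + ½·-1·1² = -3.5 m; v ends -4 m/s.
1–2 s: v starts -4 m/s; Δx = -4·1 + ½·6·1² = -1 m; v ends 2 m/s.
x(2) = 0 + Σ Δx = -4.5 m.

-4.5 m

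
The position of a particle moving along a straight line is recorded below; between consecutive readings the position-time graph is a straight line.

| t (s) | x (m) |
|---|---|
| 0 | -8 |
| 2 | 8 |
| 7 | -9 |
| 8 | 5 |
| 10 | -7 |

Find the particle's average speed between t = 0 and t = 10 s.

5.9 m/s

Average speed = (total path length)/(elapsed time); on a piecewise-linear x-t graph the path length is Σ|Δx|.
0–2 s: |Δx| = |8 − -8| = 16 m
2–7 s: |Δx| = |-9 − 8| = 17 m
7–8 s: |Δx| = |5 − -9| = 14 m
8–10 s: |Δx| = |-7 − 5| = 12 m
Total path = 59 m; average speed = 59/10 = 5.9 m/s.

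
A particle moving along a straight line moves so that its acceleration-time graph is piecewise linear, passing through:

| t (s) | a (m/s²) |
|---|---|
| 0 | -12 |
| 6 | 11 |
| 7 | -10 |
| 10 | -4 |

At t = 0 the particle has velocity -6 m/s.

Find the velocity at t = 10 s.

-29.5 m/s

Δv equals the area under the a-t graph; then v = v₀ + Δv.
0–6 s: ½(-12 + 11)(6) = -3 m/s
6–7 s: ½(11 + -10)(1) = 0.5 m/s
7–10 s: ½(-10 + -4)(3) = -21 m/s
Δv = -23.5 m/s, so v(10) = -6 + (-23.5) = -29.5 m/s.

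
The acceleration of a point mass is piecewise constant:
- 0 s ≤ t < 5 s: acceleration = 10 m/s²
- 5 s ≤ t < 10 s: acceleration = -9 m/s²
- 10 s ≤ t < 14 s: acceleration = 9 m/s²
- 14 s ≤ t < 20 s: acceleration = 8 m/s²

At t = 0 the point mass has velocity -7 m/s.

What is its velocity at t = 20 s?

82 m/s

Δv equals the area under the a-t graph; then v = v₀ + Δv.
0–5 s: 10 × 5 = 50 m/s
5–10 s: -9 × 5 = -45 m/s
10–14 s: 9 × 4 = 36 m/s
14–20 s: 8 × 6 = 48 m/s
Δv = 89 m/s, so v(20) = -7 + (89) = 82 m/s.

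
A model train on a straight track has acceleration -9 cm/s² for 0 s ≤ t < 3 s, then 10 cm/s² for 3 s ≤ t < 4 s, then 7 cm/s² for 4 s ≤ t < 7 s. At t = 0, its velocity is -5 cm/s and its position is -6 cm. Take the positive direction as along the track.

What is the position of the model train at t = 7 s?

On each constant-a segment, Δv = aΔt and Δx = v₀Δt + ½aΔt²; chain segment to segment.
0–3 s: v starts -5 cm/s; Δx = -5·3 + ½·-9·3² = -55.5 cm; v ends -32 cm/s.
3–4 s: v starts -32 cm/s; Δx = -32·1 + ½·10·1² = -27 cm; v ends -22 cm/s.
4–7 s: v starts -22 cm/s; Δx = -22·3 + ½·7·3² = -34.5 cm; v ends -1 cm/s.
x(7) = -6 + Σ Δx = -123 cm.

-123 cm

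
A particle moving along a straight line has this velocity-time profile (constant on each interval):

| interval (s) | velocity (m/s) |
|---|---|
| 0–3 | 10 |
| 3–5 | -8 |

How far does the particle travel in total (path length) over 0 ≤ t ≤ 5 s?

Distance (not displacement) is the total path length: add the absolute areas under v-t.
0–3 s: |10| × 3 = 30 m
3–5 s: |-8| × 2 = 16 m
Total distance = 46 m

46 m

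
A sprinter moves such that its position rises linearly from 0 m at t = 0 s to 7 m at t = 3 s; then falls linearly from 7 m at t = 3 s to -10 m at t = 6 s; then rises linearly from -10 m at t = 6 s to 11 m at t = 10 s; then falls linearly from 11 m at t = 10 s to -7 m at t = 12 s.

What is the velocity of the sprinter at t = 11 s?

-9 m/s

Velocity is the slope of the x-t graph on 10–12 s: (-7 − 11)/(12 − 10) = -9 m/s.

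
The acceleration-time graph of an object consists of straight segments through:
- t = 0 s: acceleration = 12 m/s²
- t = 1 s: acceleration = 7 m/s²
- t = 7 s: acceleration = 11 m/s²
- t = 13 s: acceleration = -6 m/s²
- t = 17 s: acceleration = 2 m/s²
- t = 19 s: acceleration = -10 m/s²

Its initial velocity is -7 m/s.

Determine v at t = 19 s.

55.5 m/s

Δv equals the area under the a-t graph; then v = v₀ + Δv.
0–1 s: ½(12 + 7)(1) = 9.5 m/s
1–7 s: ½(7 + 11)(6) = 54 m/s
7–13 s: ½(11 + -6)(6) = 15 m/s
13–17 s: ½(-6 + 2)(4) = -8 m/s
17–19 s: ½(2 + -10)(2) = -8 m/s
Δv = 62.5 m/s, so v(19) = -7 + (62.5) = 55.5 m/s.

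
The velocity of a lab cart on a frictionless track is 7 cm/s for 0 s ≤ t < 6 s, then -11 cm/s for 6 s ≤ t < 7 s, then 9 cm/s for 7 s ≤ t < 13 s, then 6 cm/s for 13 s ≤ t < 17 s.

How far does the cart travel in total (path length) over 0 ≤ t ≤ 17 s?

Distance (not displacement) is the total path length: add the absolute areas under v-t.
0–6 s: |7| × 6 = 42 cm
6–7 s: |-11| × 1 = 11 cm
7–13 s: |9| × 6 = 54 cm
13–17 s: |6| × 4 = 24 cm
Total distance = 131 cm

131 cm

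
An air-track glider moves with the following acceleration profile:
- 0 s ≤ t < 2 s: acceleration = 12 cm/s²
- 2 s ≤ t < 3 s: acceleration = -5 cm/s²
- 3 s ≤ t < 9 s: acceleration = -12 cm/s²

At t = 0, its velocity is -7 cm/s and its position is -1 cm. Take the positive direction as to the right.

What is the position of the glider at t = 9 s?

On each constant-a segment, Δv = aΔt and Δx = v₀Δt + ½aΔt²; chain segment to segment.
0–2 s: v starts -7 cm/s; Δx = -7·2 + ½·12·2² = 10 cm; v ends 17 cm/s.
2–3 s: v starts 17 cm/s; Δx = 17·1 + ½·-5·1² = 14.5 cm; v ends 12 cm/s.
3–9 s: v starts 12 cm/s; Δx = 12·6 + ½·-12·6² = -144 cm; v ends -60 cm/s.
x(9) = -1 + Σ Δx = -120.5 cm.

-120.5 cm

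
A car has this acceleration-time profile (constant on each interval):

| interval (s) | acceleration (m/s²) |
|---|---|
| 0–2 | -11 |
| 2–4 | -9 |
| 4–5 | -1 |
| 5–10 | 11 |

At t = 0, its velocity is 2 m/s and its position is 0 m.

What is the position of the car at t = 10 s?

-172 m

On each constant-a segment, Δv = aΔt and Δx = v₀Δt + ½aΔt²; chain segment to segment.
0–2 s: v starts 2 m/s; Δx = 2·2 + ½·-11·2² = -18 m; v ends -20 m/s.
2–4 s: v starts -20 m/s; Δx = -20·2 + ½·-9·2² = -58 m; v ends -38 m/s.
4–5 s: v starts -38 m/s; Δx = -38·1 + ½·-1·1² = -38.5 m; v ends -39 m/s.
5–10 s: v starts -39 m/s; Δx = -39·5 + ½·11·5² = -57.5 m; v ends 16 m/s.
x(10) = 0 + Σ Δx = -172 m.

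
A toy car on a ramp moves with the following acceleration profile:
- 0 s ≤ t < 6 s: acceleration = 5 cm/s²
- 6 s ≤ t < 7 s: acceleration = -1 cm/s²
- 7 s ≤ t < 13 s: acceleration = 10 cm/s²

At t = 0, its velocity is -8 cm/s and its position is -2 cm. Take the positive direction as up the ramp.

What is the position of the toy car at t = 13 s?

367.5 cm

On each constant-a segment, Δv = aΔt and Δx = v₀Δt + ½aΔt²; chain segment to segment.
0–6 s: v starts -8 cm/s; Δx = -8·6 + ½·5·6² = 42 cm; v ends 22 cm/s.
6–7 s: v starts 22 cm/s; Δx = 22·1 + ½·-1·1² = 21.5 cm; v ends 21 cm/s.
7–13 s: v starts 21 cm/s; Δx = 21·6 + ½·10·6² = 306 cm; v ends 81 cm/s.
x(13) = -2 + Σ Δx = 367.5 cm.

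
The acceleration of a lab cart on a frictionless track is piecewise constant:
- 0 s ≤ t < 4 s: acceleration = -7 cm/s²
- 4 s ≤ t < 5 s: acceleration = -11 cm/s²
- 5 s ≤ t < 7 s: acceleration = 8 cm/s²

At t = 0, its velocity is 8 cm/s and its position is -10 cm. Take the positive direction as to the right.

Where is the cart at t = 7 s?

On each constant-a segment, Δv = aΔt and Δx = v₀Δt + ½aΔt²; chain segment to segment.
0–4 s: v starts 8 cm/s; Δx = 8·4 + ½·-7·4² = -24 cm; v ends -20 cm/s.
4–5 s: v starts -20 cm/s; Δx = -20·1 + ½·-11·1² = -25.5 cm; v ends -31 cm/s.
5–7 s: v starts -31 cm/s; Δx = -31·2 + ½·8·2² = -46 cm; v ends -15 cm/s.
x(7) = -10 + Σ Δx = -105.5 cm.

-105.5 cm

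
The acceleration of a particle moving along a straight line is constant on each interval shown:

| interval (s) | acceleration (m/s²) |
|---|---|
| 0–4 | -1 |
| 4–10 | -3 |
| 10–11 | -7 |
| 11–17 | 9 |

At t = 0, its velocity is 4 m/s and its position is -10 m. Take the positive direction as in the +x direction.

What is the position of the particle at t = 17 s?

-65.5 m

On each constant-a segment, Δv = aΔt and Δx = v₀Δt + ½aΔt²; chain segment to segment.
0–4 s: v starts 4 m/s; Δx = 4·4 + ½·-1·4² = 8 m; v ends 0 m/s.
4–10 s: v starts 0 m/s; Δx = 0·6 + ½·-3·6² = -54 m; v ends -18 m/s.
10–11 s: v starts -18 m/s; Δx = -18·1 + ½·-7·1² = -21.5 m; v ends -25 m/s.
11–17 s: v starts -25 m/s; Δx = -25·6 + ½·9·6² = 12 m; v ends 29 m/s.
x(17) = -10 + Σ Δx = -65.5 m.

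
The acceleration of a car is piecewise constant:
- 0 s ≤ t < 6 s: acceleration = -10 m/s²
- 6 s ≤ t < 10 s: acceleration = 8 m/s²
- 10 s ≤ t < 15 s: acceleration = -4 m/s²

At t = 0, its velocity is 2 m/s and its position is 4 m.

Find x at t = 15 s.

On each constant-a segment, Δv = aΔt and Δx = v₀Δt + ½aΔt²; chain segment to segment.
0–6 s: v starts 2 m/s; Δx = 2·6 + ½·-10·6² = -168 m; v ends -58 m/s.
6–10 s: v starts -58 m/s; Δx = -58·4 + ½·8·4² = -168 m; v ends -26 m/s.
10–15 s: v starts -26 m/s; Δx = -26·5 + ½·-4·5² = -180 m; v ends -46 m/s.
x(15) = 4 + Σ Δx = -512 m.

-512 m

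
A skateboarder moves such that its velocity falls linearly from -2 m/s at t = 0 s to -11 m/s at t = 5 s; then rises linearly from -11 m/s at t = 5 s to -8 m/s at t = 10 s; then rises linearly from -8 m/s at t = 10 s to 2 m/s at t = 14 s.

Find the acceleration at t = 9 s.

0.6 m/s²

Acceleration is the slope of the v-t graph on 5–10 s: (-8 − -11)/(10 − 5) = 0.6 m/s².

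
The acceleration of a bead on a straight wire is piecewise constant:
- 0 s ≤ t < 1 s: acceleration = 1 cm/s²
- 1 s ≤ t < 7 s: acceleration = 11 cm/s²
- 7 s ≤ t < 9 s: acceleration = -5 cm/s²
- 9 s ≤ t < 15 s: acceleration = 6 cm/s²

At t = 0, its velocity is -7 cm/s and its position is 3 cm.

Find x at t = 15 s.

On each constant-a segment, Δv = aΔt and Δx = v₀Δt + ½aΔt²; chain segment to segment.
0–1 s: v starts -7 cm/s; Δx = -7·1 + ½·1·1² = -6.5 cm; v ends -6 cm/s.
1–7 s: v starts -6 cm/s; Δx = -6·6 + ½·11·6² = 162 cm; v ends 60 cm/s.
7–9 s: v starts 60 cm/s; Δx = 60·2 + ½·-5·2² = 110 cm; v ends 50 cm/s.
9–15 s: v starts 50 cm/s; Δx = 50·6 + ½·6·6² = 408 cm; v ends 86 cm/s.
x(15) = 3 + Σ Δx = 676.5 cm.

676.5 cm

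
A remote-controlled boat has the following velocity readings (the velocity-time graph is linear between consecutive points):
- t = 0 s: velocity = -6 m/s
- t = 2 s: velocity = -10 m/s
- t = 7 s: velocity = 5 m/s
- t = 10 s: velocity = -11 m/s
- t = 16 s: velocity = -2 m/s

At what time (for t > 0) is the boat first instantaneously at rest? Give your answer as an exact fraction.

t = 16/3 s

v changes sign on 2–7 s (from -10 to 5); the graph is linear there, so v = 0 at t = 2 + (10)·(7 − 2)/(5 − -10) = 16/3 s.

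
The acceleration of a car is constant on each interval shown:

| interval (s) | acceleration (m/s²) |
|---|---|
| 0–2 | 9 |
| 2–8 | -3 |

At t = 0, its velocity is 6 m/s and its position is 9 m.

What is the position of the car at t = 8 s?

On each constant-a segment, Δv = aΔt and Δx = v₀Δt + ½aΔt²; chain segment to segment.
0–2 s: v starts 6 m/s; Δx = 6·2 + ½·9·2² = 30 m; v ends 24 m/s.
2–8 s: v starts 24 m/s; Δx = 24·6 + ½·-3·6² = 90 m; v ends 6 m/s.
x(8) = 9 + Σ Δx = 129 m.

129 m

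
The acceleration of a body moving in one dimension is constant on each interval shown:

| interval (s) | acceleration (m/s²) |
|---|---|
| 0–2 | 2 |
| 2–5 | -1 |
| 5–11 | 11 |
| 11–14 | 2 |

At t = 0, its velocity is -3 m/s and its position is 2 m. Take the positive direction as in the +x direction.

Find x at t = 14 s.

On each constant-a segment, Δv = aΔt and Δx = v₀Δt + ½aΔt²; chain segment to segment.
0–2 s: v starts -3 m/s; Δx = -3·2 + ½·2·2² = -2 m; v ends 1 m/s.
2–5 s: v starts 1 m/s; Δx = 1·3 + ½·-1·3² = -1.5 m; v ends -2 m/s.
5–11 s: v starts -2 m/s; Δx = -2·6 + ½·11·6² = 186 m; v ends 64 m/s.
11–14 s: v starts 64 m/s; Δx = 64·3 + ½·2·3² = 201 m; v ends 70 m/s.
x(14) = 2 + Σ Δx = 385.5 m.

385.5 m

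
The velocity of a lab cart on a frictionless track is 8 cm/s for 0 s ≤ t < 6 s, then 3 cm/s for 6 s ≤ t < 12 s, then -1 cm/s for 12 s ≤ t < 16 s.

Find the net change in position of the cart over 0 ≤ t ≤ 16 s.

62 cm

Displacement is the signed area under the v-t curve.
0–6 s: 8 × 6 = 48 cm
6–12 s: 3 × 6 = 18 cm
12–16 s: -1 × 4 = -4 cm
Net displacement = 62 cm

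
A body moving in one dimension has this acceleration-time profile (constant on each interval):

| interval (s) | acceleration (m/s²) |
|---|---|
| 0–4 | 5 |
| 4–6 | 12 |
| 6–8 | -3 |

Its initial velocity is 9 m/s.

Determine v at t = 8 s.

47 m/s

Δv equals the area under the a-t graph; then v = v₀ + Δv.
0–4 s: 5 × 4 = 20 m/s
4–6 s: 12 × 2 = 24 m/s
6–8 s: -3 × 2 = -6 m/s
Δv = 38 m/s, so v(8) = 9 + (38) = 47 m/s.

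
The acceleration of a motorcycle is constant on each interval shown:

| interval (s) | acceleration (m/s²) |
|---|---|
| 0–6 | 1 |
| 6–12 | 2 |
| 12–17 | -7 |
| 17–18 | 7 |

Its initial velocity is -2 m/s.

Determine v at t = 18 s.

-12 m/s

Δv equals the area under the a-t graph; then v = v₀ + Δv.
0–6 s: 1 × 6 = 6 m/s
6–12 s: 2 × 6 = 12 m/s
12–17 s: -7 × 5 = -35 m/s
17–18 s: 7 × 1 = 7 m/s
Δv = -10 m/s, so v(18) = -2 + (-10) = -12 m/s.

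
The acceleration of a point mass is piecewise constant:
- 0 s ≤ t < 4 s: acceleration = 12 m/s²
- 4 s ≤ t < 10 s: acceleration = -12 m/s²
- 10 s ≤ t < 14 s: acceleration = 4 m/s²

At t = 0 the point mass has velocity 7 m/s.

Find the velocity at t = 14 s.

Δv equals the area under the a-t graph; then v = v₀ + Δv.
0–4 s: 12 × 4 = 48 m/s
4–10 s: -12 × 6 = -72 m/s
10–14 s: 4 × 4 = 16 m/s
Δv = -8 m/s, so v(14) = 7 + (-8) = -1 m/s.

-1 m/s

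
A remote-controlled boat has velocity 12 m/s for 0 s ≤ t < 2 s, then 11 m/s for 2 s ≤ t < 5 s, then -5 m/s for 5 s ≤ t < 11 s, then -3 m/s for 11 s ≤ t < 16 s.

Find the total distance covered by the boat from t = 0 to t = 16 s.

Total distance travelled is ∫|v| dt — sum the magnitudes of each area piece.
0–2 s: |12| × 2 = 24 m
2–5 s: |11| × 3 = 33 m
5–11 s: |-5| × 6 = 30 m
11–16 s: |-3| × 5 = 15 m
Total distance = 102 m

102 m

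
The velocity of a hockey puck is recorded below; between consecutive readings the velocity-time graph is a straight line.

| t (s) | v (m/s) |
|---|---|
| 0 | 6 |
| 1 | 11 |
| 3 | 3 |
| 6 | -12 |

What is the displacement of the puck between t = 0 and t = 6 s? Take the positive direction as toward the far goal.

9 m

Net displacement equals the area under the velocity-time graph (areas below the axis count negative).
0–1 s: ½(6 + 11)(1) = 8.5 m
1–3 s: ½(11 + 3)(2) = 14 m
3–6 s: ½(3 + -12)(3) = -13.5 m
Net displacement = 9 m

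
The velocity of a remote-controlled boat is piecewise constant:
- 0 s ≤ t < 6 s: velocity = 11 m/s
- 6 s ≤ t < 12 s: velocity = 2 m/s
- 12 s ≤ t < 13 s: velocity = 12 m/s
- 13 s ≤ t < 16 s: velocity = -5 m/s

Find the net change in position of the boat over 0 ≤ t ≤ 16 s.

Net displacement equals the area under the velocity-time graph (areas below the axis count negative).
0–6 s: 11 × 6 = 66 m
6–12 s: 2 × 6 = 12 m
12–13 s: 12 × 1 = 12 m
13–16 s: -5 × 3 = -15 m
Net displacement = 75 m

75 m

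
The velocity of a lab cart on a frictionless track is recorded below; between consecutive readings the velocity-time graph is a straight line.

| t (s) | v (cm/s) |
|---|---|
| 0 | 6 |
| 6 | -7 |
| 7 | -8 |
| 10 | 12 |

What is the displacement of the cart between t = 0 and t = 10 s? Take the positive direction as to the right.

Displacement is the signed area under the v-t curve.
0–6 s: ½(6 + -7)(6) = -3 cm
6–7 s: ½(-7 + -8)(1) = -7.5 cm
7–10 s: ½(-8 + 12)(3) = 6 cm
Net displacement = -4.5 cm

-4.5 cm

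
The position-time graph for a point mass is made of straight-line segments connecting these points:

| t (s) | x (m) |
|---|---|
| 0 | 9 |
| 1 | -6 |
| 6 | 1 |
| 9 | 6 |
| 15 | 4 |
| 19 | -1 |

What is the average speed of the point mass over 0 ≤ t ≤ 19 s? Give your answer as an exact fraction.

34/19 m/s

Average speed = (total path length)/(elapsed time); on a piecewise-linear x-t graph the path length is Σ|Δx|.
0–1 s: |Δx| = |-6 − 9| = 15 m
1–6 s: |Δx| = |1 − -6| = 7 m
6–9 s: |Δx| = |6 − 1| = 5 m
9–15 s: |Δx| = |4 − 6| = 2 m
15–19 s: |Δx| = |-1 − 4| = 5 m
Total path = 34 m; average speed = 34/19 = 34/19 m/s.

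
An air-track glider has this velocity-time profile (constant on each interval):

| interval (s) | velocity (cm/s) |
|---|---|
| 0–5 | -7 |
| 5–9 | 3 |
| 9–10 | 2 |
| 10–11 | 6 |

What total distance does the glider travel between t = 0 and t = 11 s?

Total distance travelled is ∫|v| dt — sum the magnitudes of each area piece.
0–5 s: |-7| × 5 = 35 cm
5–9 s: |3| × 4 = 12 cm
9–10 s: |2| × 1 = 2 cm
10–11 s: |6| × 1 = 6 cm
Total distance = 55 cm

55 cm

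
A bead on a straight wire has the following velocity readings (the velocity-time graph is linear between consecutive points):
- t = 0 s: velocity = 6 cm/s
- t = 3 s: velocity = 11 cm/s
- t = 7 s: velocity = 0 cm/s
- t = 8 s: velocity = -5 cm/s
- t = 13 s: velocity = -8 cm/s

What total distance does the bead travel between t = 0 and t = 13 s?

82.5 cm

Total distance travelled is ∫|v| dt — sum the magnitudes of each area piece.
0–3 s: |½(6 + 11)(3)| = 25.5 cm
3–7 s: |½(11 + 0)(4)| = 22 cm
7–8 s: |½(0 + -5)(1)| = 2.5 cm
8–13 s: |½(-5 + -8)(5)| = 32.5 cm
Total distance = 82.5 cm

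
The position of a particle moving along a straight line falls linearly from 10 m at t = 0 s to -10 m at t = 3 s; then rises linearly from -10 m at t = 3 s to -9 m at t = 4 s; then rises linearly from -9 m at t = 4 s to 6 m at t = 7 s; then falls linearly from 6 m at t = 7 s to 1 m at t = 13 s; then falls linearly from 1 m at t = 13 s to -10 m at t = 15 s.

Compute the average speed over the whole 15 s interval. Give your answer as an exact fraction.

52/15 m/s

Average speed = (total path length)/(elapsed time); on a piecewise-linear x-t graph the path length is Σ|Δx|.
0–3 s: |Δx| = |-10 − 10| = 20 m
3–4 s: |Δx| = |-9 − -10| = 1 m
4–7 s: |Δx| = |6 − -9| = 15 m
7–13 s: |Δx| = |1 − 6| = 5 m
13–15 s: |Δx| = |-10 − 1| = 11 m
Total path = 52 m; average speed = 52/15 = 52/15 m/s.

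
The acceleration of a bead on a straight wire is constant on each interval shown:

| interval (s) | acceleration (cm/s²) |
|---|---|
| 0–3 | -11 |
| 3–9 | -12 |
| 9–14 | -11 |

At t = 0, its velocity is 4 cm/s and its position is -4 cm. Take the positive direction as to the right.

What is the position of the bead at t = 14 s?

On each constant-a segment, Δv = aΔt and Δx = v₀Δt + ½aΔt²; chain segment to segment.
0–3 s: v starts 4 cm/s; Δx = 4·3 + ½·-11·3² = -37.5 cm; v ends -29 cm/s.
3–9 s: v starts -29 cm/s; Δx = -29·6 + ½·-12·6² = -390 cm; v ends -101 cm/s.
9–14 s: v starts -101 cm/s; Δx = -101·5 + ½·-11·5² = -642.5 cm; v ends -156 cm/s.
x(14) = -4 + Σ Δx = -1074 cm.

-1074 cm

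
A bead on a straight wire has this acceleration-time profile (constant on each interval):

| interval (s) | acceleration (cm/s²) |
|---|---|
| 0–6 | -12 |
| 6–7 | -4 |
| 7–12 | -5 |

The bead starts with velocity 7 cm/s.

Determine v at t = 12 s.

Δv equals the area under the a-t graph; then v = v₀ + Δv.
0–6 s: -12 × 6 = -72 cm/s
6–7 s: -4 × 1 = -4 cm/s
7–12 s: -5 × 5 = -25 cm/s
Δv = -101 cm/s, so v(12) = 7 + (-101) = -94 cm/s.

-94 cm/s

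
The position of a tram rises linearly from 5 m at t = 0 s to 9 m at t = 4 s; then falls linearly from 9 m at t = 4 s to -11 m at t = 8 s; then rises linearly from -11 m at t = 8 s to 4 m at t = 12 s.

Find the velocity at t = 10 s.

Velocity is the slope of the x-t graph on 8–12 s: (4 − -11)/(12 − 8) = 3.75 m/s.

3.75 m/s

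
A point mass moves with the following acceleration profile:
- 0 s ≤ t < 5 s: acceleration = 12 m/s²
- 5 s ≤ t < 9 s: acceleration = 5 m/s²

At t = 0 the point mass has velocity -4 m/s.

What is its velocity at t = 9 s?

Δv equals the area under the a-t graph; then v = v₀ + Δv.
0–5 s: 12 × 5 = 60 m/s
5–9 s: 5 × 4 = 20 m/s
Δv = 80 m/s, so v(9) = -4 + (80) = 76 m/s.

76 m/s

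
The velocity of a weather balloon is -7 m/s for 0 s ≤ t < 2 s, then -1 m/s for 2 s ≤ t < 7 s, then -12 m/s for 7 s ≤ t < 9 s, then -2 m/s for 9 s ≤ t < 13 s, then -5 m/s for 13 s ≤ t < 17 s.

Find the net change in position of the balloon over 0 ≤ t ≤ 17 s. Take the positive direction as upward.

Net displacement equals the area under the velocity-time graph (areas below the axis count negative).
0–2 s: -7 × 2 = -14 m
2–7 s: -1 × 5 = -5 m
7–9 s: -12 × 2 = -24 m
9–13 s: -2 × 4 = -8 m
13–17 s: -5 × 4 = -20 m
Net displacement = -71 m

-71 m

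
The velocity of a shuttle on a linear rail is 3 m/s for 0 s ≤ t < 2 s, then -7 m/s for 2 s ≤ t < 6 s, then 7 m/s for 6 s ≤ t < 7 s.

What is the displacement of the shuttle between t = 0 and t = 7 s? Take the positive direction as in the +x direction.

Displacement is the signed area under the v-t curve.
0–2 s: 3 × 2 = 6 m
2–6 s: -7 × 4 = -28 m
6–7 s: 7 × 1 = 7 m
Net displacement = -15 m

-15 m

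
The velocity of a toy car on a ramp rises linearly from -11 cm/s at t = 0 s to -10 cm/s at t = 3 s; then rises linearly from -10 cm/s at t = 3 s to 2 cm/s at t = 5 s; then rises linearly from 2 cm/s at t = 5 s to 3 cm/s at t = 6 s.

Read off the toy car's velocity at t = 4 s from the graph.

-4 cm/s

On 3–5 s the graph is linear from -10 to 2 cm/s: v(4) = -10 + (2 − -10)·(4 − 3)/(5 − 3) = -4 cm/s.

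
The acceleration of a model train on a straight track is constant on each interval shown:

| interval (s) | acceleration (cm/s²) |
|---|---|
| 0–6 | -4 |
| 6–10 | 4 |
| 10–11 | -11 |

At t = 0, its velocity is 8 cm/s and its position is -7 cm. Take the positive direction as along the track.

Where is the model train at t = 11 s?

-68.5 cm

On each constant-a segment, Δv = aΔt and Δx = v₀Δt + ½aΔt²; chain segment to segment.
0–6 s: v starts 8 cm/s; Δx = 8·6 + ½·-4·6² = -24 cm; v ends -16 cm/s.
6–10 s: v starts -16 cm/s; Δx = -16·4 + ½·4·4² = -32 cm; v ends 0 cm/s.
10–11 s: v starts 0 cm/s; Δx = 0·1 + ½·-11·1² = -5.5 cm; v ends -11 cm/s.
x(11) = -7 + Σ Δx = -68.5 cm.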